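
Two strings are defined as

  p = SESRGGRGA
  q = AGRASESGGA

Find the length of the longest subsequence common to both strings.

Let dp[i][j] be the LCS length of the first i characters of p and the first j characters of q. dp[i][j] = dp[i-1][j-1]+1 when the i-th and j-th characters match, else max(dp[i-1][j], dp[i][j-1]).
    ·  A  G  R  A  S  E  S  G  G  A
 ·  0  0  0  0  0  0  0  0  0  0  0
 S  0  0  0  0  0  1  1  1  1  1  1
 E  0  0  0  0  0  1  2  2  2  2  2
 S  0  0  0  0  0  1  2  3  3  3  3
 R  0  0  0  1  1  1  2  3  3  3  3
 G  0  0  1  1  1  1  2  3  4  4  4
 G  0  0  1  1  1  1  2  3  4  5  5
 R  0  0  1  2  2  2  2  3  4  5  5
 G  0  0  1  2  2  2  2  3  4  5  5
 A  0  1  1  2  3  3  3  3  4  5  6
dp[9][10] = 6. One LCS (by backtracking along matches): SESGGA.

6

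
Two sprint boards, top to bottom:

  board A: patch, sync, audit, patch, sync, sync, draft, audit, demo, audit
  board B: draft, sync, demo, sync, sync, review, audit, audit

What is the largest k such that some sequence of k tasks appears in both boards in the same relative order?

One common subsequence of length 5: sync (board A #2, board B #2) → sync (board A #5, board B #4) → sync (board A #6, board B #5) → audit (board A #8, board B #7) → audit (board A #10, board B #8). Since dp[10][8] = 5, nothing longer is possible.

5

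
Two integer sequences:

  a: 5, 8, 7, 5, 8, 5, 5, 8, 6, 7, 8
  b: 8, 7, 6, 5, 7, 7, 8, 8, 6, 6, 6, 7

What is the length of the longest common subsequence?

7

Let dp[i][j] be the LCS length of the first i values of a and the first j values of b. dp[i][j] = dp[i-1][j-1]+1 when the i-th and j-th values match, else max(dp[i-1][j], dp[i][j-1]).
    ·  8  7  6  5  7  7  8  8  6  6  6  7
 ·  0  0  0  0  0  0  0  0  0  0  0  0  0
 5  0  0  0  0  1  1  1  1  1  1  1  1  1
 8  0  1  1  1  1  1  1  2  2  2  2  2  2
 7  0  1  2  2  2  2  2  2  2  2  2  2  3
 5  0  1  2  2  3  3  3  3  3  3  3  3  3
 8  0  1  2  2  3  3  3  4  4  4  4  4  4
 5  0  1  2  2  3  3  3  4  4  4  4  4  4
 5  0  1  2  2  3  3  3  4  4  4  4  4  4
 8  0  1  2  2  3  3  3  4  5  5  5  5  5
 6  0  1  2  3  3  3  3  4  5  6  6  6  6
 7  0  1  2  3  3  4  4  4  5  6  6  6  7
 8  0  1  2  3  3  4  4  5  5  6  6  6  7
dp[11][12] = 7. One LCS (by backtracking along matches): 8, 7, 5, 8, 8, 6, 7.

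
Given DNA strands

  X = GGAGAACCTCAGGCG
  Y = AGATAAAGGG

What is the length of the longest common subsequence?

Let dp[i][j] be the LCS length of the first i bases of X and the first j bases of Y. dp[i][j] = dp[i-1][j-1]+1 when the i-th and j-th bases match, else max(dp[i-1][j], dp[i][j-1]).
    ·  A  G  A  T  A  A  A  G  G  G
 ·  0  0  0  0  0  0  0  0  0  0  0
 G  0  0  1  1  1  1  1  1  1  1  1
 G  0  0  1  1  1  1  1  1  2  2  2
 A  0  1  1  2  2  2  2  2  2  2  2
 G  0  1  2  2  2  2  2  2  3  3  3
 A  0  1  2  3  3  3  3  3  3  3  3
 A  0  1  2  3  3  4  4  4  4  4  4
 C  0  1  2  3  3  4  4  4  4  4  4
 C  0  1  2  3  3  4  4  4  4  4  4
 T  0  1  2  3  4  4  4  4  4  4  4
 C  0  1  2  3  4  4  4  4  4  4  4
 A  0  1  2  3  4  5  5  5  5  5  5
 G  0  1  2  3  4  5  5  5  6  6  6
 G  0  1  2  3  4  5  5  5  6  7  7
 C  0  1  2  3  4  5  5  5  6  7  7
 G  0  1  2  3  4  5  5  5  6  7  8
dp[15][10] = 8. One LCS (by backtracking along matches): GAAAAGGG.

8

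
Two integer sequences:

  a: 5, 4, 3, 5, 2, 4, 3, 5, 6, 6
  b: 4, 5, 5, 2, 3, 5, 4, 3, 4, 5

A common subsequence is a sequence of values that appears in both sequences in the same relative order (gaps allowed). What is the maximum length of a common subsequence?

Match 5 (a #1, b #3), then 3 (a #3, b #5), then 5 (a #4, b #6), then 4 (a #6, b #7), then 3 (a #7, b #8), then 5 (a #8, b #10) — 6 values in the same relative order in both. The LCS DP gives dp[10][10] = 6, so this is optimal.

6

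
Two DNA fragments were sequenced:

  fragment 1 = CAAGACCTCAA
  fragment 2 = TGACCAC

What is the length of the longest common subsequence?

Pick G (fragment 1 #4, fragment 2 #2), A (fragment 1 #5, fragment 2 #3), C (fragment 1 #6, fragment 2 #4), C (fragment 1 #7, fragment 2 #5), C (fragment 1 #9, fragment 2 #7); all 5 bases appear in both, in order, and the DP table's final entry dp[11][7] is also 5, so no common subsequence is longer.

5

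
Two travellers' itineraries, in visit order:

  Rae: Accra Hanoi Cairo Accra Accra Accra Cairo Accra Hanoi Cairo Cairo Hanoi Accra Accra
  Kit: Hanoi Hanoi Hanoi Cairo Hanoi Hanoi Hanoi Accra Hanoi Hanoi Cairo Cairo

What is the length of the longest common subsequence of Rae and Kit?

One common subsequence of length 6: Hanoi at Rae[2]=Kit[3], Cairo at Rae[3]=Kit[4], Accra at Rae[4]=Kit[8], Hanoi at Rae[9]=Kit[10], Cairo at Rae[10]=Kit[11], Cairo at Rae[11]=Kit[12]. The LCS DP gives dp[14][12] = 6, so this is optimal.

6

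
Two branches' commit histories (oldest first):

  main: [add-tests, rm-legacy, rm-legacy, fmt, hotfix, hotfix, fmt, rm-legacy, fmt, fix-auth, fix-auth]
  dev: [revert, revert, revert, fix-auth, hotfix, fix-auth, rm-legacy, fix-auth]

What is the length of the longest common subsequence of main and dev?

3

Match hotfix (main #5, dev #5) → rm-legacy (main #8, dev #7) → fix-auth (main #11, dev #8) — 3 commits in the same relative order in both. dp[11][8] = 3 confirms this is the maximum.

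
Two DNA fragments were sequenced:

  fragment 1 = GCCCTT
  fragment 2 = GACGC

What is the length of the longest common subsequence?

3

Let dp[i][j] be the LCS length of the first i bases of fragment 1 and the first j bases of fragment 2. dp[i][j] = dp[i-1][j-1]+1 when the i-th and j-th bases match, else max(dp[i-1][j], dp[i][j-1]).
    ·  G  A  C  G  C
 ·  0  0  0  0  0  0
 G  0  1  1  1  1  1
 C  0  1  1  2  2  2
 C  0  1  1  2  2  3
 C  0  1  1  2  2  3
 T  0  1  1  2  2  3
 T  0  1  1  2  2  3
dp[6][5] = 3. One LCS (by backtracking along matches): GCC.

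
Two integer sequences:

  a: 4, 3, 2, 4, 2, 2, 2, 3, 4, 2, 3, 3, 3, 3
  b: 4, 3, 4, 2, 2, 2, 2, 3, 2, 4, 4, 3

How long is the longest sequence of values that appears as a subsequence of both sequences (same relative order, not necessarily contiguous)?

9

Match 4 (a #1, b #1), 3 (a #2, b #2), 2 (a #3, b #4), 2 (a #5, b #5), 2 (a #6, b #6), 2 (a #7, b #7), 3 (a #8, b #8), 4 (a #9, b #11), 3 (a #14, b #12) — 9 values in the same relative order in both. dp[14][12] = 9 confirms this is the maximum.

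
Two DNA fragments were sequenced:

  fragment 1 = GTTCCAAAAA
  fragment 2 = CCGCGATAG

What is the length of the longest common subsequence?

4

Pick G [1,3], C [4,4], A [6,6], A [7,8]; all 4 bases appear in both, in order. The LCS DP gives dp[10][9] = 4, so this is optimal.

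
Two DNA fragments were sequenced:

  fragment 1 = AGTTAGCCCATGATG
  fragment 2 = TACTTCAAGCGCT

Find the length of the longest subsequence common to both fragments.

8

One common subsequence of length 8: A [1,2], T [3,4], T [4,5], A [5,8], G [6,9], C [7,10], C [9,12], T [14,13], and the DP table's final entry dp[15][13] is also 8, so no common subsequence is longer.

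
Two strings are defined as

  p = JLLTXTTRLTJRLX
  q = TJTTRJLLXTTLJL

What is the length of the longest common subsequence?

Taking J at p[1]=q[6], L at p[2]=q[7], L at p[3]=q[8], X at p[5]=q[9], T at p[6]=q[10], T at p[7]=q[11], L at p[9]=q[12], J at p[11]=q[13], L at p[13]=q[14] gives a common subsequence of length 9. Since dp[14][14] = 9, nothing longer is possible.

9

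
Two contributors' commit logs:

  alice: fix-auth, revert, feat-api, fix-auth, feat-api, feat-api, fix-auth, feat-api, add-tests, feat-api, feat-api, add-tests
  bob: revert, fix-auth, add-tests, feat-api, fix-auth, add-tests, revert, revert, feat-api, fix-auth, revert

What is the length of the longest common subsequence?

Pick revert at alice[2]=bob[1] → fix-auth at alice[4]=bob[2] → feat-api at alice[6]=bob[4] → fix-auth at alice[7]=bob[5] → add-tests at alice[9]=bob[6] → feat-api at alice[10]=bob[9]; all 6 commits appear in both, in order. dp[12][11] = 6 confirms this is the maximum.

6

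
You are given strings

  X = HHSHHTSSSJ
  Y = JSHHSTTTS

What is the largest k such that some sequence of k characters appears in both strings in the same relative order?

5

Let dp[i][j] be the LCS length of the first i characters of X and the first j characters of Y. dp[i][j] = dp[i-1][j-1]+1 when the i-th and j-th characters match, else max(dp[i-1][j], dp[i][j-1]).
    ·  J  S  H  H  S  T  T  T  S
 ·  0  0  0  0  0  0  0  0  0  0
 H  0  0  0  1  1  1  1  1  1  1
 H  0  0  0  1  2  2  2  2  2  2
 S  0  0  1  1  2  3  3  3  3  3
 H  0  0  1  2  2  3  3  3  3  3
 H  0  0  1  2  3  3  3  3  3  3
 T  0  0  1  2  3  3  4  4  4  4
 S  0  0  1  2  3  4  4  4  4  5
 S  0  0  1  2  3  4  4  4  4  5
 S  0  0  1  2  3  4  4  4  4  5
 J  0  1  1  2  3  4  4  4  4  5
dp[10][9] = 5. One LCS (by backtracking along matches): HHSTS.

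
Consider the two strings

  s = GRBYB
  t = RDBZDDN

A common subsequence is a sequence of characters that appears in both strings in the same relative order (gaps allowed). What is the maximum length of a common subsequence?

Match R at s[2]=t[1]; then B at s[3]=t[3] — 2 characters in the same relative order in both. The LCS DP gives dp[5][7] = 2, so this is optimal.

2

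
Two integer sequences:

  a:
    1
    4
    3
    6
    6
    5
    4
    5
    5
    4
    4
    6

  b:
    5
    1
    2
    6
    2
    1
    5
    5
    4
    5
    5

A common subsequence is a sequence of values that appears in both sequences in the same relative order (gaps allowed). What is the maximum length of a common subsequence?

Taking 1 at a[1]=b[2], then 6 at a[4]=b[4], then 5 at a[6]=b[8], then 4 at a[7]=b[9], then 5 at a[8]=b[10], then 5 at a[9]=b[11] gives a common subsequence of length 6. dp[12][11] = 6 confirms this is the maximum.

6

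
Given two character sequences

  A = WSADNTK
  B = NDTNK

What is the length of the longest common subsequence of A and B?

3

Let dp[i][j] be the LCS length of the first i characters of A and the first j characters of B. dp[i][j] = dp[i-1][j-1]+1 when the i-th and j-th characters match, else max(dp[i-1][j], dp[i][j-1]).
    ·  N  D  T  N  K
 ·  0  0  0  0  0  0
 W  0  0  0  0  0  0
 S  0  0  0  0  0  0
 A  0  0  0  0  0  0
 D  0  0  1  1  1  1
 N  0  1  1  1  2  2
 T  0  1  1  2  2  2
 K  0  1  1  2  2  3
dp[7][5] = 3. One LCS (by backtracking along matches): DNK.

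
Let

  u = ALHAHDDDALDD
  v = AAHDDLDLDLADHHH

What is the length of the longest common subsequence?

Match A [1,1] → A [4,2] → H [5,3] → D [6,4] → D [7,5] → D [8,7] → L [10,8] → D [11,9] → D [12,12] — 9 characters in the same relative order in both, and the DP table's final entry dp[12][15] is also 9, so no common subsequence is longer.

9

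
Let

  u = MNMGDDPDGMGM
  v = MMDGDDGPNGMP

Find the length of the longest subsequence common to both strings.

Pick M at u[1]=v[1] → M at u[3]=v[2] → G at u[4]=v[4] → D at u[5]=v[5] → D at u[6]=v[6] → P at u[7]=v[8] → G at u[9]=v[10] → M at u[10]=v[11]; all 8 characters appear in both, in order. The LCS DP gives dp[12][12] = 8, so this is optimal.

8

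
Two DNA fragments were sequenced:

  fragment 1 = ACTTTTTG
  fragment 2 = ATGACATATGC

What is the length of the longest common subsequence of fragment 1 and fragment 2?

One common subsequence of length 5: A (fragment 1 #1, fragment 2 #4), C (fragment 1 #2, fragment 2 #5), T (fragment 1 #3, fragment 2 #7), T (fragment 1 #7, fragment 2 #9), G (fragment 1 #8, fragment 2 #10). The LCS DP gives dp[8][11] = 5, so this is optimal.

5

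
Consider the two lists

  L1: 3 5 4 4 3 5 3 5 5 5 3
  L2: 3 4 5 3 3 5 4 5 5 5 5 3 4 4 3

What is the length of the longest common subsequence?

8

Taking 3 at L1[1]=L2[5], 5 at L1[2]=L2[6], 4 at L1[4]=L2[7], 5 at L1[6]=L2[8], 5 at L1[8]=L2[9], 5 at L1[9]=L2[10], 5 at L1[10]=L2[11], 3 at L1[11]=L2[15] gives a common subsequence of length 8. Since dp[11][15] = 8, nothing longer is possible.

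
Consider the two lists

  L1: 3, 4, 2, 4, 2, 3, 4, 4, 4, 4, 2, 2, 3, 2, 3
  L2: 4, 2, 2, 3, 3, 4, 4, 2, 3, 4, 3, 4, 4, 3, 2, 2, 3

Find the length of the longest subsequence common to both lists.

11

Pick 3 at L1[1]=L2[5], then 4 at L1[2]=L2[6], then 4 at L1[4]=L2[7], then 2 at L1[5]=L2[8], then 3 at L1[6]=L2[9], then 4 at L1[7]=L2[10], then 4 at L1[8]=L2[12], then 4 at L1[9]=L2[13], then 2 at L1[12]=L2[15], then 2 at L1[14]=L2[16], then 3 at L1[15]=L2[17]; all 11 values appear in both, in order. dp[15][17] = 11 confirms this is the maximum.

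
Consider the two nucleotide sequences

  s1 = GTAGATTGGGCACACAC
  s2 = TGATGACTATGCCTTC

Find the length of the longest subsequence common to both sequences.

Match G at s1[1]=s2[2], then T at s1[2]=s2[4], then G at s1[4]=s2[5], then A at s1[5]=s2[6], then T at s1[6]=s2[8], then T at s1[7]=s2[10], then G at s1[10]=s2[11], then C at s1[11]=s2[12], then C at s1[13]=s2[13], then C at s1[17]=s2[16] — 10 bases in the same relative order in both. Since dp[17][16] = 10, nothing longer is possible.

10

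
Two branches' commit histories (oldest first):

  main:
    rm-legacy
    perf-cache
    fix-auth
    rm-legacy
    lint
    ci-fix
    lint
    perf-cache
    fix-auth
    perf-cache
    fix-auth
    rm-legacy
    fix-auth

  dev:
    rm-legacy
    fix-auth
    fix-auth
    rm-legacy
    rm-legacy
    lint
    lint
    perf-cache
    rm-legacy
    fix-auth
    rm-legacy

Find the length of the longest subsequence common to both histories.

8

Match rm-legacy [1,1] → fix-auth [3,3] → rm-legacy [4,5] → lint [5,6] → lint [7,7] → perf-cache [8,8] → fix-auth [11,10] → rm-legacy [12,11] — 8 commits in the same relative order in both. Since dp[13][11] = 8, nothing longer is possible.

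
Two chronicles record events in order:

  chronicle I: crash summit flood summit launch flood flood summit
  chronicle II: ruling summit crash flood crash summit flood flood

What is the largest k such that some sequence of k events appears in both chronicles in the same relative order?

5

One common subsequence of length 5: crash (chronicle I #1, chronicle II #3), flood (chronicle I #3, chronicle II #4), summit (chronicle I #4, chronicle II #6), flood (chronicle I #6, chronicle II #7), flood (chronicle I #7, chronicle II #8). Since dp[8][8] = 5, nothing longer is possible.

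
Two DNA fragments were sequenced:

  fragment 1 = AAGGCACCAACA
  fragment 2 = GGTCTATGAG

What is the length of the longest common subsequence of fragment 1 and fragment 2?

5

Let dp[i][j] be the LCS length of the first i bases of fragment 1 and the first j bases of fragment 2. dp[i][j] = dp[i-1][j-1]+1 when the i-th and j-th bases match, else max(dp[i-1][j], dp[i][j-1]).
    ·  G  G  T  C  T  A  T  G  A  G
 ·  0  0  0  0  0  0  0  0  0  0  0
 A  0  0  0  0  0  0  1  1  1  1  1
 A  0  0  0  0  0  0  1  1  1  2  2
 G  0  1  1  1  1  1  1  1  2  2  3
 G  0  1  2  2  2  2  2  2  2  2  3
 C  0  1  2  2  3  3  3  3  3  3  3
 A  0  1  2  2  3  3  4  4  4  4  4
 C  0  1  2  2  3  3  4  4  4  4  4
 C  0  1  2  2  3  3  4  4  4  4  4
 A  0  1  2  2  3  3  4  4  4  5  5
 A  0  1  2  2  3  3  4  4  4  5  5
 C  0  1  2  2  3  3  4  4  4  5  5
 A  0  1  2  2  3  3  4  4  4  5  5
dp[12][10] = 5. One LCS (by backtracking along matches): GGCAA.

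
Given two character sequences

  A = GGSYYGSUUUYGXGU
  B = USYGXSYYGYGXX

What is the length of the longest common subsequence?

Match G (A #1, B #4), S (A #3, B #6), Y (A #4, B #7), Y (A #5, B #8), G (A #6, B #9), Y (A #11, B #10), G (A #12, B #11), X (A #13, B #13) — 8 characters in the same relative order in both, and the DP table's final entry dp[15][13] is also 8, so no common subsequence is longer.

8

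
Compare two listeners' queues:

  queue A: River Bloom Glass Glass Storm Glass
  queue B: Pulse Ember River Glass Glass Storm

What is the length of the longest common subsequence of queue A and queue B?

Taking River (queue A #1, queue B #3); then Glass (queue A #3, queue B #4); then Glass (queue A #4, queue B #5); then Storm (queue A #5, queue B #6) gives a common subsequence of length 4. dp[6][6] = 4 confirms this is the maximum.

4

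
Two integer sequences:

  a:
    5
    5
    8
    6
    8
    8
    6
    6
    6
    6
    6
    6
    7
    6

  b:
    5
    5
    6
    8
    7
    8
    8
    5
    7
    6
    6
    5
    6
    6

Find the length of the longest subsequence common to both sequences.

Pick 5 (a #1, b #1); then 5 (a #2, b #2); then 8 (a #3, b #4); then 8 (a #5, b #6); then 8 (a #6, b #7); then 6 (a #7, b #10); then 6 (a #8, b #11); then 6 (a #12, b #13); then 6 (a #14, b #14); all 9 values appear in both, in order. Since dp[14][14] = 9, nothing longer is possible.

9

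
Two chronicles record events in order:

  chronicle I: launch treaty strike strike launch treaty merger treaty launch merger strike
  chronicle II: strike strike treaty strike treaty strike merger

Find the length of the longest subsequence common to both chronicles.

5

Match strike at chronicle I[3]=chronicle II[1]; then strike at chronicle I[4]=chronicle II[2]; then treaty at chronicle I[6]=chronicle II[3]; then treaty at chronicle I[8]=chronicle II[5]; then merger at chronicle I[10]=chronicle II[7] — 5 events in the same relative order in both. Since dp[11][7] = 5, nothing longer is possible.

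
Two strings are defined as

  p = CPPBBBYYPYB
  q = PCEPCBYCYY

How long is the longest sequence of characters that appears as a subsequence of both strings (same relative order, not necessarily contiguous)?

Taking C at p[1]=q[2] → P at p[2]=q[4] → B at p[6]=q[6] → Y at p[7]=q[7] → Y at p[8]=q[9] → Y at p[10]=q[10] gives a common subsequence of length 6. The LCS DP gives dp[11][10] = 6, so this is optimal.

6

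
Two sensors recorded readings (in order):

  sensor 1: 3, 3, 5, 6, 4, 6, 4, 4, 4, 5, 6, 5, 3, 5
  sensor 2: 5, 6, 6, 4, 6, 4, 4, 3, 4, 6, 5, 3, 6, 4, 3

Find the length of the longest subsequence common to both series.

One common subsequence of length 10: 5 at sensor 1[3]=sensor 2[1], 6 at sensor 1[4]=sensor 2[3], 4 at sensor 1[5]=sensor 2[4], 6 at sensor 1[6]=sensor 2[5], 4 at sensor 1[7]=sensor 2[6], 4 at sensor 1[8]=sensor 2[7], 4 at sensor 1[9]=sensor 2[9], 5 at sensor 1[10]=sensor 2[11], 6 at sensor 1[11]=sensor 2[13], 3 at sensor 1[13]=sensor 2[15], and the DP table's final entry dp[14][15] is also 10, so no common subsequence is longer.

10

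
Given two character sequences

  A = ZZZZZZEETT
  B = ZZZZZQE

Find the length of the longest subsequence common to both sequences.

6

Pick Z [1,1], then Z [2,2], then Z [3,3], then Z [4,4], then Z [5,5], then E [8,7]; all 6 characters appear in both, in order, and the DP table's final entry dp[10][7] is also 6, so no common subsequence is longer.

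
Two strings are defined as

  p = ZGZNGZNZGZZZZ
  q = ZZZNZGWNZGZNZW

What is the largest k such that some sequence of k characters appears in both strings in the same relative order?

One common subsequence of length 9: Z [1,2], then Z [3,3], then N [4,4], then G [5,6], then N [7,8], then Z [8,9], then G [9,10], then Z [10,11], then Z [11,13], and the DP table's final entry dp[13][14] is also 9, so no common subsequence is longer.

9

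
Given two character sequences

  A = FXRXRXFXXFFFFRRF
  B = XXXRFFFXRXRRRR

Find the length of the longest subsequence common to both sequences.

8

Match X (A #2, B #2); then X (A #4, B #3); then R (A #5, B #4); then F (A #7, B #7); then X (A #8, B #8); then X (A #9, B #10); then R (A #14, B #13); then R (A #15, B #14) — 8 characters in the same relative order in both. The LCS DP gives dp[16][14] = 8, so this is optimal.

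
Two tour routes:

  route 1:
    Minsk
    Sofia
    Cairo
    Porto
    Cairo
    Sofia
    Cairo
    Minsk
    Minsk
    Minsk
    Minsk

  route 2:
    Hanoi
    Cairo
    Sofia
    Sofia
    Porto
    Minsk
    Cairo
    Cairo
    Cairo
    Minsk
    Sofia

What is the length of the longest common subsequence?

Taking Minsk [1,6], then Cairo [3,7], then Cairo [5,8], then Cairo [7,9], then Minsk [8,10] gives a common subsequence of length 5. Since dp[11][11] = 5, nothing longer is possible.

5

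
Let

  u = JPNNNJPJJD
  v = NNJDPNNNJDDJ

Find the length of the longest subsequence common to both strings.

Let dp[i][j] be the LCS length of the first i characters of u and the first j characters of v. dp[i][j] = dp[i-1][j-1]+1 when the i-th and j-th characters match, else max(dp[i-1][j], dp[i][j-1]).
    ·  N  N  J  D  P  N  N  N  J  D  D  J
 ·  0  0  0  0  0  0  0  0  0  0  0  0  0
 J  0  0  0  1  1  1  1  1  1  1  1  1  1
 P  0  0  0  1  1  2  2  2  2  2  2  2  2
 N  0  1  1  1  1  2  3  3  3  3  3  3  3
 N  0  1  2  2  2  2  3  4  4  4  4  4  4
 N  0  1  2  2  2  2  3  4  5  5  5  5  5
 J  0  1  2  3  3  3  3  4  5  6  6  6  6
 P  0  1  2  3  3  4  4  4  5  6  6  6  6
 J  0  1  2  3  3  4  4  4  5  6  6  6  7
 J  0  1  2  3  3  4  4  4  5  6  6  6  7
 D  0  1  2  3  4  4  4  4  5  6  7  7  7
dp[10][12] = 7. One LCS (by backtracking along matches): JPNNNJJ.

7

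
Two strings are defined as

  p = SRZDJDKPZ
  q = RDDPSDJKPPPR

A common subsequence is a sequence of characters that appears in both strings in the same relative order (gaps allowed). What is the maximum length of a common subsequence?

5

Let dp[i][j] be the LCS length of the first i characters of p and the first j characters of q. dp[i][j] = dp[i-1][j-1]+1 when the i-th and j-th characters match, else max(dp[i-1][j], dp[i][j-1]).
    ·  R  D  D  P  S  D  J  K  P  P  P  R
 ·  0  0  0  0  0  0  0  0  0  0  0  0  0
 S  0  0  0  0  0  1  1  1  1  1  1  1  1
 R  0  1  1  1  1  1  1  1  1  1  1  1  2
 Z  0  1  1  1  1  1  1  1  1  1  1  1  2
 D  0  1  2  2  2  2  2  2  2  2  2  2  2
 J  0  1  2  2  2  2  2  3  3  3  3  3  3
 D  0  1  2  3  3  3  3  3  3  3  3  3  3
 K  0  1  2  3  3  3  3  3  4  4  4  4  4
 P  0  1  2  3  4  4  4  4  4  5  5  5  5
 Z  0  1  2  3  4  4  4  4  4  5  5  5  5
dp[9][12] = 5. One LCS (by backtracking along matches): SDJKP.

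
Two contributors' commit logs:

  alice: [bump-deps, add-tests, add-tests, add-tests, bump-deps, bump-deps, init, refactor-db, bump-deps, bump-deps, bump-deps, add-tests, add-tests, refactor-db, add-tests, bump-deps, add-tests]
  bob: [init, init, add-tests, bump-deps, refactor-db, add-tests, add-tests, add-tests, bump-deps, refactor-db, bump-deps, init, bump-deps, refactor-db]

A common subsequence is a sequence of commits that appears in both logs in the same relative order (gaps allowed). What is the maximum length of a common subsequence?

Taking bump-deps [1,4]; then add-tests [2,6]; then add-tests [3,7]; then add-tests [4,8]; then bump-deps [5,9]; then bump-deps [6,11]; then init [7,12]; then bump-deps [11,13]; then refactor-db [14,14] gives a common subsequence of length 9. dp[17][14] = 9 confirms this is the maximum.

9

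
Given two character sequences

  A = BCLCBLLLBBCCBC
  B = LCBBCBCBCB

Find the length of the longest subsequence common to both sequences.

8

Pick L [3,1], then C [4,2], then B [5,3], then B [9,4], then B [10,6], then C [11,7], then C [12,9], then B [13,10]; all 8 characters appear in both, in order. Since dp[14][10] = 8, nothing longer is possible.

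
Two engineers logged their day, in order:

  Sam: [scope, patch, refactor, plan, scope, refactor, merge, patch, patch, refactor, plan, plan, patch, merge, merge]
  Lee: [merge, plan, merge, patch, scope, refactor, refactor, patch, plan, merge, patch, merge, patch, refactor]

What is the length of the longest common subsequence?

One common subsequence of length 7: scope at Sam[1]=Lee[5] → patch at Sam[2]=Lee[8] → plan at Sam[4]=Lee[9] → merge at Sam[7]=Lee[10] → patch at Sam[8]=Lee[11] → patch at Sam[9]=Lee[13] → refactor at Sam[10]=Lee[14]. Since dp[15][14] = 7, nothing longer is possible.

7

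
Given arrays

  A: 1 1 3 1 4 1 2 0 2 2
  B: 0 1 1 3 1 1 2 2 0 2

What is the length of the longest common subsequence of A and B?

8

Let dp[i][j] be the LCS length of the first i values of A and the first j values of B. dp[i][j] = dp[i-1][j-1]+1 when the i-th and j-th values match, else max(dp[i-1][j], dp[i][j-1]).
    ·  0  1  1  3  1  1  2  2  0  2
 ·  0  0  0  0  0  0  0  0  0  0  0
 1  0  0  1  1  1  1  1  1  1  1  1
 1  0  0  1  2  2  2  2  2  2  2  2
 3  0  0  1  2  3  3  3  3  3  3  3
 1  0  0  1  2  3  4  4  4  4  4  4
 4  0  0  1  2  3  4  4  4  4  4  4
 1  0  0  1  2  3  4  5  5  5  5  5
 2  0  0  1  2  3  4  5  6  6  6  6
 0  0  1  1  2  3  4  5  6  6  7  7
 2  0  1  1  2  3  4  5  6  7  7  8
 2  0  1  1  2  3  4  5  6  7  7  8
dp[10][10] = 8. One LCS (by backtracking along matches): 1, 1, 3, 1, 1, 2, 0, 2.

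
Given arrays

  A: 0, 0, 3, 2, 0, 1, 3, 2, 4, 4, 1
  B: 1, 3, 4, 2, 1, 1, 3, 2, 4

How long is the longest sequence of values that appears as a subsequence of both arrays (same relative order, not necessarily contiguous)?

6

Let dp[i][j] be the LCS length of the first i values of A and the first j values of B. dp[i][j] = dp[i-1][j-1]+1 when the i-th and j-th values match, else max(dp[i-1][j], dp[i][j-1]).
    ·  1  3  4  2  1  1  3  2  4
 ·  0  0  0  0  0  0  0  0  0  0
 0  0  0  0  0  0  0  0  0  0  0
 0  0  0  0  0  0  0  0  0  0  0
 3  0  0  1  1  1  1  1  1  1  1
 2  0  0  1  1  2  2  2  2  2  2
 0  0  0  1  1  2  2  2  2  2  2
 1  0  1  1  1  2  3  3  3  3  3
 3  0  1  2  2  2  3  3  4  4  4
 2  0  1  2  2  3  3  3  4  5  5
 4  0  1  2  3  3  3  3  4  5  6
 4  0  1  2  3  3  3  3  4  5  6
 1  0  1  2  3  3  4  4  4  5  6
dp[11][9] = 6. One LCS (by backtracking along matches): 3, 2, 1, 3, 2, 4.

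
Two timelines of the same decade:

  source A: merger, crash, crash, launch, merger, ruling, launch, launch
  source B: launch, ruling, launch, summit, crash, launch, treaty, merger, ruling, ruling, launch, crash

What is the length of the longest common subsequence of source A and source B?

5

Taking crash at source A[3]=source B[5]; then launch at source A[4]=source B[6]; then merger at source A[5]=source B[8]; then ruling at source A[6]=source B[10]; then launch at source A[7]=source B[11] gives a common subsequence of length 5. dp[8][12] = 5 confirms this is the maximum.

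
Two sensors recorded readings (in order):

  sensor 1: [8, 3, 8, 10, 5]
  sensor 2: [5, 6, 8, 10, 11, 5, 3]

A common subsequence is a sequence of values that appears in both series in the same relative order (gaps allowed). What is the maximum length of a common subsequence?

Taking 8 (sensor 1 #3, sensor 2 #3), then 10 (sensor 1 #4, sensor 2 #4), then 5 (sensor 1 #5, sensor 2 #6) gives a common subsequence of length 3. dp[5][7] = 3 confirms this is the maximum.

3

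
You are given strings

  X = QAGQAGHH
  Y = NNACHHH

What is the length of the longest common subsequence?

3

Let dp[i][j] be the LCS length of the first i characters of X and the first j characters of Y. dp[i][j] = dp[i-1][j-1]+1 when the i-th and j-th characters match, else max(dp[i-1][j], dp[i][j-1]).
    ·  N  N  A  C  H  H  H
 ·  0  0  0  0  0  0  0  0
 Q  0  0  0  0  0  0  0  0
 A  0  0  0  1  1  1  1  1
 G  0  0  0  1  1  1  1  1
 Q  0  0  0  1  1  1  1  1
 A  0  0  0  1  1  1  1  1
 G  0  0  0  1  1  1  1  1
 H  0  0  0  1  1  2  2  2
 H  0  0  0  1  1  2  3  3
dp[8][7] = 3. One LCS (by backtracking along matches): AHH.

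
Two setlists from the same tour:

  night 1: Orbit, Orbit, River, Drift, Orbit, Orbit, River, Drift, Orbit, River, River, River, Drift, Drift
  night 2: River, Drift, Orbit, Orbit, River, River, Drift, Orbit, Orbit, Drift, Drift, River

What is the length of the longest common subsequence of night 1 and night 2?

Taking River (night 1 #3, night 2 #1) → Drift (night 1 #4, night 2 #2) → Orbit (night 1 #5, night 2 #3) → Orbit (night 1 #6, night 2 #4) → River (night 1 #7, night 2 #6) → Drift (night 1 #8, night 2 #7) → Orbit (night 1 #9, night 2 #9) → Drift (night 1 #13, night 2 #10) → Drift (night 1 #14, night 2 #11) gives a common subsequence of length 9. Since dp[14][12] = 9, nothing longer is possible.

9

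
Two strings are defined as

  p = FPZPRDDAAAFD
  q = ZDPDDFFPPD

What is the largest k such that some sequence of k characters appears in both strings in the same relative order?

6

One common subsequence of length 6: Z (p #3, q #1) → P (p #4, q #3) → D (p #6, q #4) → D (p #7, q #5) → F (p #11, q #7) → D (p #12, q #10). The LCS DP gives dp[12][10] = 6, so this is optimal.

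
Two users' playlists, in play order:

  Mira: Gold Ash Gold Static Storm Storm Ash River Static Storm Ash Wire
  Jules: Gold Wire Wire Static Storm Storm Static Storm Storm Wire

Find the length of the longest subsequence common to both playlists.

7

One common subsequence of length 7: Gold (Mira #1, Jules #1), then Static (Mira #4, Jules #4), then Storm (Mira #5, Jules #5), then Storm (Mira #6, Jules #6), then Static (Mira #9, Jules #7), then Storm (Mira #10, Jules #9), then Wire (Mira #12, Jules #10). The LCS DP gives dp[12][10] = 7, so this is optimal.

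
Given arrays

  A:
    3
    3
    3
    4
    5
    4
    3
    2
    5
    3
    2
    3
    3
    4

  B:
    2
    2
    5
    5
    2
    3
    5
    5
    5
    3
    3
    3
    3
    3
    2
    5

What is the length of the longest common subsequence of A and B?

Pick 3 (A #1, B #11) → 3 (A #2, B #12) → 3 (A #3, B #13) → 3 (A #7, B #14) → 2 (A #8, B #15) → 5 (A #9, B #16); all 6 values appear in both, in order. dp[14][16] = 6 confirms this is the maximum.

6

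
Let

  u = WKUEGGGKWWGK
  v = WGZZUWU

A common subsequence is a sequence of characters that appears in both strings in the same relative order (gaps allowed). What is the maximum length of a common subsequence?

Let dp[i][j] be the LCS length of the first i characters of u and the first j characters of v. dp[i][j] = dp[i-1][j-1]+1 when the i-th and j-th characters match, else max(dp[i-1][j], dp[i][j-1]).
    ·  W  G  Z  Z  U  W  U
 ·  0  0  0  0  0  0  0  0
 W  0  1  1  1  1  1  1  1
 K  0  1  1  1  1  1  1  1
 U  0  1  1  1  1  2  2  2
 E  0  1  1  1  1  2  2  2
 G  0  1  2  2  2  2  2  2
 G  0  1  2  2  2  2  2  2
 G  0  1  2  2  2  2  2  2
 K  0  1  2  2  2  2  2  2
 W  0  1  2  2  2  2  3  3
 W  0  1  2  2  2  2  3  3
 G  0  1  2  2  2  2  3  3
 K  0  1  2  2  2  2  3  3
dp[12][7] = 3. One LCS (by backtracking along matches): WUW.

3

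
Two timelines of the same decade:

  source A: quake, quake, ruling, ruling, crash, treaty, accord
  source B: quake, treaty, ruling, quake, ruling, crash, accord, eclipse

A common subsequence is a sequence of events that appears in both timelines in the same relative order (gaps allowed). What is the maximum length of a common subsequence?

5

One common subsequence of length 5: quake (source A #1, source B #1), quake (source A #2, source B #4), ruling (source A #4, source B #5), crash (source A #5, source B #6), accord (source A #7, source B #7), and the DP table's final entry dp[7][8] is also 5, so no common subsequence is longer.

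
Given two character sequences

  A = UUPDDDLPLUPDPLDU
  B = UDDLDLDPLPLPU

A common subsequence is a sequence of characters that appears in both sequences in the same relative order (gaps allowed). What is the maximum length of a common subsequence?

Match U [2,1], then D [4,2], then D [5,3], then D [6,5], then L [7,6], then P [8,8], then L [9,9], then P [11,10], then P [13,12], then U [16,13] — 10 characters in the same relative order in both. The LCS DP gives dp[16][13] = 10, so this is optimal.

10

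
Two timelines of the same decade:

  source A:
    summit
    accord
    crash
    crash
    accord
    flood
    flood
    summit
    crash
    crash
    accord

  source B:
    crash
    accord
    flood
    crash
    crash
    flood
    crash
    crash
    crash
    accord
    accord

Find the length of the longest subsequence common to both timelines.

7

Pick accord (source A #2, source B #2); then crash (source A #3, source B #4); then crash (source A #4, source B #5); then flood (source A #6, source B #6); then crash (source A #9, source B #8); then crash (source A #10, source B #9); then accord (source A #11, source B #11); all 7 events appear in both, in order. dp[11][11] = 7 confirms this is the maximum.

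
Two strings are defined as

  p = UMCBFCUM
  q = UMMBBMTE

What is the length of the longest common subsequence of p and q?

4

Pick U (p #1, q #1), M (p #2, q #3), B (p #4, q #5), M (p #8, q #6); all 4 characters appear in both, in order. dp[8][8] = 4 confirms this is the maximum.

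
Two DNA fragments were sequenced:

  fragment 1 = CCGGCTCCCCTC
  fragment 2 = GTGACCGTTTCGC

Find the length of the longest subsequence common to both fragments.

Taking C [1,5], then C [2,6], then G [3,7], then T [6,10], then C [7,11], then C [12,13] gives a common subsequence of length 6, and the DP table's final entry dp[12][13] is also 6, so no common subsequence is longer.

6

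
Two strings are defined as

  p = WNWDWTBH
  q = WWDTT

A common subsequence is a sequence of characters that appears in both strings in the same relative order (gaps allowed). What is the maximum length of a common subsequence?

4

Match W (p #1, q #1) → W (p #3, q #2) → D (p #4, q #3) → T (p #6, q #5) — 4 characters in the same relative order in both, and the DP table's final entry dp[8][5] is also 4, so no common subsequence is longer.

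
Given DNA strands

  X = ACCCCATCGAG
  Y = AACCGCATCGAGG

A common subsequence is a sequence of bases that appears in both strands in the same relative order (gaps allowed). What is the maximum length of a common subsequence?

10

Pick A (X #1, Y #2), then C (X #2, Y #3), then C (X #3, Y #4), then C (X #5, Y #6), then A (X #6, Y #7), then T (X #7, Y #8), then C (X #8, Y #9), then G (X #9, Y #10), then A (X #10, Y #11), then G (X #11, Y #13); all 10 bases appear in both, in order. dp[11][13] = 10 confirms this is the maximum.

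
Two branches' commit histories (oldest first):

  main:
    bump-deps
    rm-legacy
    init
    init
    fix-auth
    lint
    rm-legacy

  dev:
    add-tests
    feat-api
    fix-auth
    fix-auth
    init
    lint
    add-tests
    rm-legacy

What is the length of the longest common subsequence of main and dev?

Match init at main[4]=dev[5], then lint at main[6]=dev[6], then rm-legacy at main[7]=dev[8] — 3 commits in the same relative order in both. Since dp[7][8] = 3, nothing longer is possible.

3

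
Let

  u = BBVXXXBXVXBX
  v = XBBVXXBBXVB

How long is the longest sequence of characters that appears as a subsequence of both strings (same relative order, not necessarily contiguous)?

Let dp[i][j] be the LCS length of the first i characters of u and the first j characters of v. dp[i][j] = dp[i-1][j-1]+1 when the i-th and j-th characters match, else max(dp[i-1][j], dp[i][j-1]).
    ·  X  B  B  V  X  X  B  B  X  V  B
 ·  0  0  0  0  0  0  0  0  0  0  0  0
 B  0  0  1  1  1  1  1  1  1  1  1  1
 B  0  0  1  2  2  2  2  2  2  2  2  2
 V  0  0  1  2  3  3  3  3  3  3  3  3
 X  0  1  1  2  3  4  4  4  4  4  4  4
 X  0  1  1  2  3  4  5  5  5  5  5  5
 X  0  1  1  2  3  4  5  5  5  6  6  6
 B  0  1  2  2  3  4  5  6  6  6  6  7
 X  0  1  2  2  3  4  5  6  6  7  7  7
 V  0  1  2  2  3  4  5  6  6  7  8  8
 X  0  1  2  2  3  4  5  6  6  7  8  8
 B  0  1  2  3  3  4  5  6  7  7  8  9
 X  0  1  2  3  3  4  5  6  7  8  8  9
dp[12][11] = 9. One LCS (by backtracking along matches): BBVXXBXVB.

9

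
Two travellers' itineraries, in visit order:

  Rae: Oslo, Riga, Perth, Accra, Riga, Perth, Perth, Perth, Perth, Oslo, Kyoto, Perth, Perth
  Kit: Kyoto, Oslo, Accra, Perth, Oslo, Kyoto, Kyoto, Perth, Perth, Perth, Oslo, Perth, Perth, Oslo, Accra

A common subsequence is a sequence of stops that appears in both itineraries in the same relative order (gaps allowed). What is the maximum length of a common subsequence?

9

Pick Oslo [1,2], then Accra [4,3], then Perth [6,4], then Perth [7,8], then Perth [8,9], then Perth [9,10], then Oslo [10,11], then Perth [12,12], then Perth [13,13]; all 9 stops appear in both, in order. The LCS DP gives dp[13][15] = 9, so this is optimal.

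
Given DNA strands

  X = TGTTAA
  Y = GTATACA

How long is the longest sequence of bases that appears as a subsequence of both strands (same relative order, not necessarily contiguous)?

Match G (X #2, Y #1), then T (X #3, Y #2), then T (X #4, Y #4), then A (X #5, Y #5), then A (X #6, Y #7) — 5 bases in the same relative order in both. The LCS DP gives dp[6][7] = 5, so this is optimal.

5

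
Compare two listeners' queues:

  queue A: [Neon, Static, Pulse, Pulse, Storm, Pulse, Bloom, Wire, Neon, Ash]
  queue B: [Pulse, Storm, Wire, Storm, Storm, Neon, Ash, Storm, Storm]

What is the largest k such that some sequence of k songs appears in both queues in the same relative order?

5

Pick Pulse [4,1], Storm [5,2], Wire [8,3], Neon [9,6], Ash [10,7]; all 5 songs appear in both, in order. dp[10][9] = 5 confirms this is the maximum.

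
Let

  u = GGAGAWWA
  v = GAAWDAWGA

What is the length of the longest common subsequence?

Taking G (u #2, v #1), A (u #3, v #2), A (u #5, v #3), W (u #6, v #4), W (u #7, v #7), A (u #8, v #9) gives a common subsequence of length 6, and the DP table's final entry dp[8][9] is also 6, so no common subsequence is longer.

6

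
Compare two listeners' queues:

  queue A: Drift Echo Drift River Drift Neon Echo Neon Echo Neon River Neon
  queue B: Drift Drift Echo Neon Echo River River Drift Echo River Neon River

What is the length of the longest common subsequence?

Taking Drift (queue A #1, queue B #2), Echo (queue A #2, queue B #5), River (queue A #4, queue B #7), Drift (queue A #5, queue B #8), Echo (queue A #7, queue B #9), Neon (queue A #10, queue B #11), River (queue A #11, queue B #12) gives a common subsequence of length 7, and the DP table's final entry dp[12][12] is also 7, so no common subsequence is longer.

7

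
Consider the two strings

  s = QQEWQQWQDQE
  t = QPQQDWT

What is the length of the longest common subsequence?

4

One common subsequence of length 4: Q [1,1], Q [2,3], Q [5,4], W [7,6], and the DP table's final entry dp[11][7] is also 4, so no common subsequence is longer.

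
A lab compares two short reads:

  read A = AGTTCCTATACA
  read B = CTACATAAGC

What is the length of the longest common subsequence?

Pick A (read A #1, read B #3) → C (read A #5, read B #4) → T (read A #7, read B #6) → A (read A #8, read B #7) → A (read A #10, read B #8) → C (read A #11, read B #10); all 6 bases appear in both, in order. The LCS DP gives dp[12][10] = 6, so this is optimal.

6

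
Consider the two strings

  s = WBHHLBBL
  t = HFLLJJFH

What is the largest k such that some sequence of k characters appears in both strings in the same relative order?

3

Match H [3,1] → L [5,3] → L [8,4] — 3 characters in the same relative order in both, and the DP table's final entry dp[8][8] is also 3, so no common subsequence is longer.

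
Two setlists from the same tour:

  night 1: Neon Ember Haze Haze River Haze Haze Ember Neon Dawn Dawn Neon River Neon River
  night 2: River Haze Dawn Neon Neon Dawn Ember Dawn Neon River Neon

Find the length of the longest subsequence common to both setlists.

One common subsequence of length 8: River (night 1 #5, night 2 #1), Haze (night 1 #6, night 2 #2), Neon (night 1 #9, night 2 #5), Dawn (night 1 #10, night 2 #6), Dawn (night 1 #11, night 2 #8), Neon (night 1 #12, night 2 #9), River (night 1 #13, night 2 #10), Neon (night 1 #14, night 2 #11), and the DP table's final entry dp[15][11] is also 8, so no common subsequence is longer.

8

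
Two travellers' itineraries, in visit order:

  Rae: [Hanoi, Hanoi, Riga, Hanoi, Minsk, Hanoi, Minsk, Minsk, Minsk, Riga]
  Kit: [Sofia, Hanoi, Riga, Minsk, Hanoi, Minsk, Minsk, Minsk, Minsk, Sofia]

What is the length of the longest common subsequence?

Match Hanoi [2,2], Riga [3,3], Hanoi [4,5], Minsk [5,6], Minsk [7,7], Minsk [8,8], Minsk [9,9] — 7 stops in the same relative order in both, and the DP table's final entry dp[10][10] is also 7, so no common subsequence is longer.

7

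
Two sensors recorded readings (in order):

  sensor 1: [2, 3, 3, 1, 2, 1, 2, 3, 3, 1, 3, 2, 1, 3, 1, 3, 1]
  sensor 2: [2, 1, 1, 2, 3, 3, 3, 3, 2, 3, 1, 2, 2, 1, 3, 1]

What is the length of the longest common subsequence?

Match 2 [1,1], 1 [4,2], 1 [6,3], 2 [7,4], 3 [8,6], 3 [9,7], 3 [11,8], 2 [12,9], 1 [13,11], 1 [15,14], 3 [16,15], 1 [17,16] — 12 values in the same relative order in both. The LCS DP gives dp[17][16] = 12, so this is optimal.

12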